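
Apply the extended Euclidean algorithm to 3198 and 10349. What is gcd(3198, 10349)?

1

Apply Euclid's algorithm to 10349 and 3198:
10349 = 3*3198 + 755
3198 = 4*755 + 178
755 = 4*178 + 43
178 = 4*43 + 6
43 = 7*6 + 1
6 = 6*1 + 0
gcd(3198, 10349) = 1.
Back-substituting:
1 = 43 − 7·6
1 = −7·178 + 29·43
1 = 29·755 − 123·178
1 = −123·3198 + 521·755
1 = 521·10349 − 1686·3198
So 1 = (521)·10349 + (-1686)·3198.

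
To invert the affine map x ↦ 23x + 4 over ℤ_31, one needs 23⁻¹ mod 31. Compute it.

Run Euclid on (31, 23):
31 = 1*23 + 8
23 = 2*8 + 7
8 = 1*7 + 1
7 = 7*1 + 0
Since gcd(23, 31) = 1, back-substitute to write 1 as a combination:
1 = 8 − 7
1 = −23 + 3·8
1 = 3·31 − 4·23
Hence 23⁻¹ ≡ -4 ≡ 27 (mod 31).

27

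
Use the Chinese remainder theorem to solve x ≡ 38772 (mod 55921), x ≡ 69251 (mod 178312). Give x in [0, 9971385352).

5725845883

Write x = 38772 + 55921·k. Then 55921·k ≡ 69251 − 38772 ≡ 30479 (mod 178312).
Need 55921⁻¹ mod 178312. Extended Euclid on (178312, 55921):
178312 = 3·55921 + 10549
55921 = 5·10549 + 3176
10549 = 3·3176 + 1021
3176 = 3·1021 + 113
1021 = 9·113 + 4
113 = 28·4 + 1
4 = 4·1 + 0
Back-substitute:
1 = 113 − 28·4
1 = −28·1021 + 253·113
1 = 253·3176 − 787·1021
1 = −787·10549 + 2614·3176
1 = 2614·55921 − 13857·10549
1 = −13857·178312 + 44185·55921
55921⁻¹ ≡ 44185 (mod 178312), so k ≡ 44185·30479 ≡ 102391 (mod 178312).
x = 38772 + 55921·102391 = 5725845883.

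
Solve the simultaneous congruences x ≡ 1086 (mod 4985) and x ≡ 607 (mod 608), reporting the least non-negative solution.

Write x = 1086 + 4985·k. Then 4985·k ≡ 607 − 1086 ≡ 129 (mod 608).
Need 4985⁻¹ mod 608. Extended Euclid on (608, 121):
608 = 5*121 + 3
121 = 40*3 + 1
3 = 3*1 + 0
Back-substitute:
1 = 121 − 40·3
1 = −40·608 + 201·121
4985⁻¹ ≡ 201 (mod 608), so k ≡ 201·129 ≡ 393 (mod 608).
x = 1086 + 4985·393 = 1960191.

1960191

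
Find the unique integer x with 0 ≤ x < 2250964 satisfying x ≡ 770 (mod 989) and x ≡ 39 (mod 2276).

587247

Write x = 770 + 989·k. Then 989·k ≡ 39 − 770 ≡ 1545 (mod 2276).
Need 989⁻¹ mod 2276. Extended Euclid on (2276, 989):
2276 = 2·989 + 298
989 = 3·298 + 95
298 = 3·95 + 13
95 = 7·13 + 4
13 = 3·4 + 1
4 = 4·1 + 0
Back-substitute:
1 = 13 − 3·4
1 = −3·95 + 22·13
1 = 22·298 − 69·95
1 = −69·989 + 229·298
1 = 229·2276 − 527·989
989⁻¹ ≡ 1749 (mod 2276), so k ≡ 1749·1545 ≡ 593 (mod 2276).
x = 770 + 989·593 = 587247.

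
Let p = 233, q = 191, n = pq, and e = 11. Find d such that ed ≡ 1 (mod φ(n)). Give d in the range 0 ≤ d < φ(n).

28051

φ(n) = (p−1)(q−1) = 232·190 = 44080.
Need d with 11·d ≡ 1 (mod 44080). Apply the extended Euclidean algorithm:
44080 = 4007×11 + 3
11 = 3×3 + 2
3 = 1×2 + 1
2 = 2×1 + 0
Back-substitute:
1 = 3 − 2
1 = −11 + 4·3
1 = 4·44080 − 16029·11
So 11·(-16029) ≡ 1 (mod 44080), hence d ≡ -16029 ≡ 28051 (mod 44080).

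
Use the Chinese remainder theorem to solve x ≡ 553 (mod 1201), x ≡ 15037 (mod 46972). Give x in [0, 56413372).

Write x = 553 + 1201·k. Then 1201·k ≡ 15037 − 553 ≡ 14484 (mod 46972).
Need 1201⁻¹ mod 46972. Extended Euclid on (46972, 1201):
46972 = 39*1201 + 133
1201 = 9*133 + 4
133 = 33*4 + 1
4 = 4*1 + 0
Back-substitute:
1 = 133 − 33·4
1 = −33·1201 + 298·133
1 = 298·46972 − 11655·1201
1201⁻¹ ≡ 35317 (mod 46972), so k ≡ 35317·14484 ≡ 6348 (mod 46972).
x = 553 + 1201·6348 = 7624501.

7624501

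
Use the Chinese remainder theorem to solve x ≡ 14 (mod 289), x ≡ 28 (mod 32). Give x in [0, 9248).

Write x = 14 + 289·k. Then 289·k ≡ 28 − 14 ≡ 14 (mod 32).
Need 289⁻¹ mod 32. Extended Euclid on (32, 1):
32 = 32·1 + 0
289⁻¹ ≡ 1 (mod 32), so k ≡ 1·14 ≡ 14 (mod 32).
x = 14 + 289·14 = 4060.

4060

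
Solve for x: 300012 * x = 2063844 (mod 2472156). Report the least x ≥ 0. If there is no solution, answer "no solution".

109107

First find gcd(300012, 2472156):
2472156 = 8×300012 + 72060
300012 = 4×72060 + 11772
72060 = 6×11772 + 1428
11772 = 8×1428 + 348
1428 = 4×348 + 36
348 = 9×36 + 24
36 = 1×24 + 12
24 = 2×12 + 0
gcd = 12 and 12 | 2063844, so solutions exist. Divide through by 12: 25001x ≡ 171987 (mod 206013).
Now find 25001⁻¹ mod 206013:
206013 = 8·25001 + 6005
25001 = 4·6005 + 981
6005 = 6·981 + 119
981 = 8·119 + 29
119 = 4·29 + 3
29 = 9·3 + 2
3 = 1·2 + 1
2 = 2·1 + 0
Back-substitute:
1 = 3 − 2
1 = −29 + 10·3
1 = 10·119 − 41·29
1 = −41·981 + 338·119
1 = 338·6005 − 2069·981
1 = −2069·25001 + 8614·6005
1 = 8614·206013 − 70981·25001
So 25001·(-70981) ≡ 1 (mod 206013), i.e. 25001⁻¹ ≡ 135032.
Then x ≡ 135032·171987 ≡ 109107 (mod 206013); the smallest non-negative solution is x = 109107.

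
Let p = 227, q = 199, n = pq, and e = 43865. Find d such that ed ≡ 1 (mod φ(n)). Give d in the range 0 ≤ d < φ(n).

17585

φ(n) = (p−1)(q−1) = 226·198 = 44748.
Need d with 43865·d ≡ 1 (mod 44748). Apply the extended Euclidean algorithm:
44748 = 1·43865 + 883
43865 = 49·883 + 598
883 = 1·598 + 285
598 = 2·285 + 28
285 = 10·28 + 5
28 = 5·5 + 3
5 = 1·3 + 2
3 = 1·2 + 1
2 = 2·1 + 0
Back-substitute:
1 = 3 − 2
1 = −5 + 2·3
1 = 2·28 − 11·5
1 = −11·285 + 112·28
1 = 112·598 − 235·285
1 = −235·883 + 347·598
1 = 347·43865 − 17238·883
1 = −17238·44748 + 17585·43865
So 43865·17585 ≡ 1 (mod 44748), hence d = 17585.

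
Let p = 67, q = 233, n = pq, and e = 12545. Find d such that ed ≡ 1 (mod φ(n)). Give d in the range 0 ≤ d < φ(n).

10481

φ(n) = (p−1)(q−1) = 66·232 = 15312.
Need d with 12545·d ≡ 1 (mod 15312). Apply the extended Euclidean algorithm:
15312 = 1×12545 + 2767
12545 = 4×2767 + 1477
2767 = 1×1477 + 1290
1477 = 1×1290 + 187
1290 = 6×187 + 168
187 = 1×168 + 19
168 = 8×19 + 16
19 = 1×16 + 3
16 = 5×3 + 1
3 = 3×1 + 0
Back-substitute:
1 = 16 − 5·3
1 = −5·19 + 6·16
1 = 6·168 − 53·19
1 = −53·187 + 59·168
1 = 59·1290 − 407·187
1 = −407·1477 + 466·1290
1 = 466·2767 − 873·1477
1 = −873·12545 + 3958·2767
1 = 3958·15312 − 4831·12545
So 12545·(-4831) ≡ 1 (mod 15312), hence d ≡ -4831 ≡ 10481 (mod 15312).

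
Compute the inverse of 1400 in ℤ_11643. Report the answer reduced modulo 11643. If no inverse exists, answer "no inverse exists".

gcd(11643, 1400) by repeated division:
11643 = 8·1400 + 443
1400 = 3·443 + 71
443 = 6·71 + 17
71 = 4·17 + 3
17 = 5·3 + 2
3 = 1·2 + 1
2 = 2·1 + 0
Since gcd(1400, 11643) = 1, back-substitute to write 1 as a combination:
1 = 3 − 2
1 = −17 + 6·3
1 = 6·71 − 25·17
1 = −25·443 + 156·71
1 = 156·1400 − 493·443
1 = −493·11643 + 4100·1400
So 1400·4100 ≡ 1 (mod 11643).

4100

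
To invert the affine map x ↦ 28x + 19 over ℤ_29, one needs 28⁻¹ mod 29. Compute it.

28

gcd(29, 28) by repeated division:
29 = 1*28 + 1
28 = 28*1 + 0
gcd = 1, so the inverse exists. Back-substitute:
1 = 29 − 28
Thus 28·(-1) ≡ 1 (mod 29); reducing, -1 mod 29 = 28.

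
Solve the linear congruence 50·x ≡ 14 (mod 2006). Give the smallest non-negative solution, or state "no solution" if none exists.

241

First find gcd(50, 2006):
2006 = 40·50 + 6
50 = 8·6 + 2
6 = 3·2 + 0
gcd = 2 and 2 | 14, so solutions exist. Divide through by 2: 25x ≡ 7 (mod 1003).
Now find 25⁻¹ mod 1003:
1003 = 40×25 + 3
25 = 8×3 + 1
3 = 3×1 + 0
Back-substitute:
1 = 25 − 8·3
1 = −8·1003 + 321·25
So 25⁻¹ ≡ 321 (mod 1003).
Then x ≡ 321·7 ≡ 241 (mod 1003); the smallest non-negative solution is x = 241.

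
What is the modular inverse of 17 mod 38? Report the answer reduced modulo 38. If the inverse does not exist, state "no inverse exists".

Apply the Euclidean algorithm to 38 and 17:
38 = 2·17 + 4
17 = 4·4 + 1
4 = 4·1 + 0
Since gcd(17, 38) = 1, back-substitute to write 1 as a combination:
1 = 17 − 4·4
1 = −4·38 + 9·17
So 17·9 ≡ 1 (mod 38).

9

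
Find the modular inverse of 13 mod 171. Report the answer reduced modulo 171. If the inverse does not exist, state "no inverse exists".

79

Apply the Euclidean algorithm to 171 and 13:
171 = 13·13 + 2
13 = 6·2 + 1
2 = 2·1 + 0
gcd = 1, so the inverse exists. Back-substitute:
1 = 13 − 6·2
1 = −6·171 + 79·13
So 13·79 ≡ 1 (mod 171).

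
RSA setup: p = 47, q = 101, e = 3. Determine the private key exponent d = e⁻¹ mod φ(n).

3067

φ(n) = (p−1)(q−1) = 46·100 = 4600.
Need d with 3·d ≡ 1 (mod 4600). Apply the extended Euclidean algorithm:
4600 = 1533×3 + 1
3 = 3×1 + 0
Back-substitute:
1 = 4600 − 1533·3
So 3·(-1533) ≡ 1 (mod 4600), hence d ≡ -1533 ≡ 3067 (mod 4600).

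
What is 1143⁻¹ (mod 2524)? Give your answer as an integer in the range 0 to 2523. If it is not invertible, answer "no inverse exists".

859

Run Euclid on (2524, 1143):
2524 = 2·1143 + 238
1143 = 4·238 + 191
238 = 1·191 + 47
191 = 4·47 + 3
47 = 15·3 + 2
3 = 1·2 + 1
2 = 2·1 + 0
gcd = 1, so the inverse exists. Back-substitute:
1 = 3 − 2
1 = −47 + 16·3
1 = 16·191 − 65·47
1 = −65·238 + 81·191
1 = 81·1143 − 389·238
1 = −389·2524 + 859·1143
So 1143·859 ≡ 1 (mod 2524).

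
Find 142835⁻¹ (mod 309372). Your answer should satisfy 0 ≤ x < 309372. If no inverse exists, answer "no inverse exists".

no inverse exists

Euclidean algorithm on 309372, 142835:
309372 = 2×142835 + 23702
142835 = 6×23702 + 623
23702 = 38×623 + 28
623 = 22×28 + 7
28 = 4×7 + 0
The gcd is 7, not 1, hence no inverse exists.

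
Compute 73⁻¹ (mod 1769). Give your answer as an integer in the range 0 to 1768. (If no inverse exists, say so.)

Extended Euclidean algorithm:
1769 = 24×73 + 17
73 = 4×17 + 5
17 = 3×5 + 2
5 = 2×2 + 1
2 = 2×1 + 0
The gcd is 1. Working backward:
1 = 5 − 2·2
1 = −2·17 + 7·5
1 = 7·73 − 30·17
1 = −30·1769 + 727·73
So 73·727 ≡ 1 (mod 1769).

727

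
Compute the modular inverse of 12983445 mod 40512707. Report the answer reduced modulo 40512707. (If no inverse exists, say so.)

gcd(40512707, 12983445) by repeated division:
40512707 = 3·12983445 + 1562372
12983445 = 8·1562372 + 484469
1562372 = 3·484469 + 108965
484469 = 4·108965 + 48609
108965 = 2·48609 + 11747
48609 = 4·11747 + 1621
11747 = 7·1621 + 400
1621 = 4·400 + 21
400 = 19·21 + 1
21 = 21·1 + 0
Since gcd(12983445, 40512707) = 1, back-substitute to write 1 as a combination:
1 = 400 − 19·21
1 = −19·1621 + 77·400
1 = 77·11747 − 558·1621
1 = −558·48609 + 2309·11747
1 = 2309·108965 − 5176·48609
1 = −5176·484469 + 23013·108965
1 = 23013·1562372 − 74215·484469
1 = −74215·12983445 + 616733·1562372
1 = 616733·40512707 − 1924414·12983445
So 12983445·(-1924414) ≡ 1 (mod 40512707), and -1924414 ≡ 38588293 (mod 40512707).

38588293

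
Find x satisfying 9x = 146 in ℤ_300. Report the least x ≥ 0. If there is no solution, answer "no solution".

no solution

gcd(9, 300):
300 = 33*9 + 3
9 = 3*3 + 0
gcd = 3, but 3 ∤ 146, so the congruence has no solution.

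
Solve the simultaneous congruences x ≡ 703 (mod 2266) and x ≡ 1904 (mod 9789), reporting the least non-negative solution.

Write x = 703 + 2266·k. Then 2266·k ≡ 1904 − 703 ≡ 1201 (mod 9789).
Need 2266⁻¹ mod 9789. Extended Euclid on (9789, 2266):
9789 = 4·2266 + 725
2266 = 3·725 + 91
725 = 7·91 + 88
91 = 1·88 + 3
88 = 29·3 + 1
3 = 3·1 + 0
Back-substitute:
1 = 88 − 29·3
1 = −29·91 + 30·88
1 = 30·725 − 239·91
1 = −239·2266 + 747·725
1 = 747·9789 − 3227·2266
2266⁻¹ ≡ 6562 (mod 9789), so k ≡ 6562·1201 ≡ 817 (mod 9789).
x = 703 + 2266·817 = 1852025.

1852025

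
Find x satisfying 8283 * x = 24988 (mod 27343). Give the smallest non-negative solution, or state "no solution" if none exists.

17380

First find gcd(8283, 27343):
27343 = 3·8283 + 2494
8283 = 3·2494 + 801
2494 = 3·801 + 91
801 = 8·91 + 73
91 = 1·73 + 18
73 = 4·18 + 1
18 = 18·1 + 0
gcd = 1, so a unique solution mod 27343 exists.
Back-substitute for the Bézout coefficients:
1 = 73 − 4·18
1 = −4·91 + 5·73
1 = 5·801 − 44·91
1 = −44·2494 + 137·801
1 = 137·8283 − 455·2494
1 = −455·27343 + 1502·8283
So 8283·(1502) ≡ 1 (mod 27343), giving 8283⁻¹ ≡ 1502.
x ≡ 8283⁻¹·24988 ≡ 1502·24988 ≡ 17380 (mod 27343).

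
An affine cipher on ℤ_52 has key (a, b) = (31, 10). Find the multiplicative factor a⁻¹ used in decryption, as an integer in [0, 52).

Extended Euclidean algorithm:
52 = 1*31 + 21
31 = 1*21 + 10
21 = 2*10 + 1
10 = 10*1 + 0
gcd = 1, so the inverse exists. Back-substitute:
1 = 21 − 2·10
1 = −2·31 + 3·21
1 = 3·52 − 5·31
Hence 31⁻¹ ≡ -5 ≡ 47 (mod 52).

47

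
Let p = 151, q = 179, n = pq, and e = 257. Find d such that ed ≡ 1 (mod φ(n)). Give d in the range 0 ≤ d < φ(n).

φ(n) = (p−1)(q−1) = 150·178 = 26700.
Need d with 257·d ≡ 1 (mod 26700). Apply the extended Euclidean algorithm:
26700 = 103*257 + 229
257 = 1*229 + 28
229 = 8*28 + 5
28 = 5*5 + 3
5 = 1*3 + 2
3 = 1*2 + 1
2 = 2*1 + 0
Back-substitute:
1 = 3 − 2
1 = −5 + 2·3
1 = 2·28 − 11·5
1 = −11·229 + 90·28
1 = 90·257 − 101·229
1 = −101·26700 + 10493·257
So 257·10493 ≡ 1 (mod 26700), hence d = 10493.

10493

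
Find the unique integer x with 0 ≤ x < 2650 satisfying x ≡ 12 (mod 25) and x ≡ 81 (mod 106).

187

Write x = 12 + 25·k. Then 25·k ≡ 81 − 12 ≡ 69 (mod 106).
Need 25⁻¹ mod 106. Extended Euclid on (106, 25):
106 = 4*25 + 6
25 = 4*6 + 1
6 = 6*1 + 0
Back-substitute:
1 = 25 − 4·6
1 = −4·106 + 17·25
25⁻¹ ≡ 17 (mod 106), so k ≡ 17·69 ≡ 7 (mod 106).
x = 12 + 25·7 = 187.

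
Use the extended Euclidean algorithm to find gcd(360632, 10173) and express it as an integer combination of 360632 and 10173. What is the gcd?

1

Repeated division:
360632 = 35*10173 + 4577
10173 = 2*4577 + 1019
4577 = 4*1019 + 501
1019 = 2*501 + 17
501 = 29*17 + 8
17 = 2*8 + 1
8 = 8*1 + 0
gcd(360632, 10173) = 1.
Express as a combination:
1 = 17 − 2·8
1 = −2·501 + 59·17
1 = 59·1019 − 120·501
1 = −120·4577 + 539·1019
1 = 539·10173 − 1198·4577
1 = −1198·360632 + 42469·10173
So 1 = (-1198)·360632 + (42469)·10173.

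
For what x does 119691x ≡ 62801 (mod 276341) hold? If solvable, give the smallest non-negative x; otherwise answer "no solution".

no solution

gcd(119691, 276341):
276341 = 2*119691 + 36959
119691 = 3*36959 + 8814
36959 = 4*8814 + 1703
8814 = 5*1703 + 299
1703 = 5*299 + 208
299 = 1*208 + 91
208 = 2*91 + 26
91 = 3*26 + 13
26 = 2*13 + 0
gcd = 13, but 13 ∤ 62801, so the congruence has no solution.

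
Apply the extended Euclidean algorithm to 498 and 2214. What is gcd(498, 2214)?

Repeated division:
2214 = 4·498 + 222
498 = 2·222 + 54
222 = 4·54 + 6
54 = 9·6 + 0
gcd(498, 2214) = 6.
Express as a combination:
6 = 222 − 4·54
6 = −4·498 + 9·222
6 = 9·2214 − 40·498
So 6 = (9)·2214 + (-40)·498.

6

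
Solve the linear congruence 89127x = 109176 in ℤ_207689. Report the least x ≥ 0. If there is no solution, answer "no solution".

First find gcd(89127, 207689):
207689 = 2×89127 + 29435
89127 = 3×29435 + 822
29435 = 35×822 + 665
822 = 1×665 + 157
665 = 4×157 + 37
157 = 4×37 + 9
37 = 4×9 + 1
9 = 9×1 + 0
gcd = 1, so a unique solution mod 207689 exists.
Back-substitute for the Bézout coefficients:
1 = 37 − 4·9
1 = −4·157 + 17·37
1 = 17·665 − 72·157
1 = −72·822 + 89·665
1 = 89·29435 − 3187·822
1 = −3187·89127 + 9650·29435
1 = 9650·207689 − 22487·89127
So 89127·(-22487) ≡ 1 (mod 207689), giving 89127⁻¹ ≡ 185202.
x ≡ 89127⁻¹·109176 ≡ 185202·109176 ≡ 50957 (mod 207689).

50957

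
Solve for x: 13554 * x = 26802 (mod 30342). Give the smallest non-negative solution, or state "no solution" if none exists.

734

First find gcd(13554, 30342):
30342 = 2*13554 + 3234
13554 = 4*3234 + 618
3234 = 5*618 + 144
618 = 4*144 + 42
144 = 3*42 + 18
42 = 2*18 + 6
18 = 3*6 + 0
gcd = 6 and 6 | 26802, so solutions exist. Divide through by 6: 2259x ≡ 4467 (mod 5057).
Now find 2259⁻¹ mod 5057:
5057 = 2*2259 + 539
2259 = 4*539 + 103
539 = 5*103 + 24
103 = 4*24 + 7
24 = 3*7 + 3
7 = 2*3 + 1
3 = 3*1 + 0
Back-substitute:
1 = 7 − 2·3
1 = −2·24 + 7·7
1 = 7·103 − 30·24
1 = −30·539 + 157·103
1 = 157·2259 − 658·539
1 = −658·5057 + 1473·2259
So 2259⁻¹ ≡ 1473 (mod 5057).
Then x ≡ 1473·4467 ≡ 734 (mod 5057); the smallest non-negative solution is x = 734.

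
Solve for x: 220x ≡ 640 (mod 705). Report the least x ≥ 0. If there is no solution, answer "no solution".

67

First find gcd(220, 705):
705 = 3·220 + 45
220 = 4·45 + 40
45 = 1·40 + 5
40 = 8·5 + 0
gcd = 5 and 5 | 640, so solutions exist. Divide through by 5: 44x ≡ 128 (mod 141).
Now find 44⁻¹ mod 141:
141 = 3·44 + 9
44 = 4·9 + 8
9 = 1·8 + 1
8 = 8·1 + 0
Back-substitute:
1 = 9 − 8
1 = −44 + 5·9
1 = 5·141 − 16·44
So 44·(-16) ≡ 1 (mod 141), i.e. 44⁻¹ ≡ 125.
Then x ≡ 125·128 ≡ 67 (mod 141); the smallest non-negative solution is x = 67.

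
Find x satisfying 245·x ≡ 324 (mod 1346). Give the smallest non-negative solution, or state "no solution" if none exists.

First find gcd(245, 1346):
1346 = 5·245 + 121
245 = 2·121 + 3
121 = 40·3 + 1
3 = 3·1 + 0
gcd = 1, so a unique solution mod 1346 exists.
Back-substitute for the Bézout coefficients:
1 = 121 − 40·3
1 = −40·245 + 81·121
1 = 81·1346 − 445·245
So 245·(-445) ≡ 1 (mod 1346), giving 245⁻¹ ≡ 901.
x ≡ 245⁻¹·324 ≡ 901·324 ≡ 1188 (mod 1346).

1188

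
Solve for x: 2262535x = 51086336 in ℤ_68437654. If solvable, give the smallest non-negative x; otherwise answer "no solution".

First find gcd(2262535, 68437654):
68437654 = 30·2262535 + 561604
2262535 = 4·561604 + 16119
561604 = 34·16119 + 13558
16119 = 1·13558 + 2561
13558 = 5·2561 + 753
2561 = 3·753 + 302
753 = 2·302 + 149
302 = 2·149 + 4
149 = 37·4 + 1
4 = 4·1 + 0
gcd = 1, so a unique solution mod 68437654 exists.
Back-substitute for the Bézout coefficients:
1 = 149 − 37·4
1 = −37·302 + 75·149
1 = 75·753 − 187·302
1 = −187·2561 + 636·753
1 = 636·13558 − 3367·2561
1 = −3367·16119 + 4003·13558
1 = 4003·561604 − 139469·16119
1 = −139469·2262535 + 561879·561604
1 = 561879·68437654 − 16995839·2262535
So 2262535·(-16995839) ≡ 1 (mod 68437654), giving 2262535⁻¹ ≡ 51441815.
x ≡ 2262535⁻¹·51086336 ≡ 51441815·51086336 ≡ 29199566 (mod 68437654).

29199566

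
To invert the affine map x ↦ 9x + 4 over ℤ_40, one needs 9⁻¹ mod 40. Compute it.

9

Apply the Euclidean algorithm to 40 and 9:
40 = 4*9 + 4
9 = 2*4 + 1
4 = 4*1 + 0
The gcd is 1. Working backward:
1 = 9 − 2·4
1 = −2·40 + 9·9
So 9·9 ≡ 1 (mod 40).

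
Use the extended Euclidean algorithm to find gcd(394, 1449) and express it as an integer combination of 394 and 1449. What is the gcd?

Apply Euclid's algorithm to 1449 and 394:
1449 = 3·394 + 267
394 = 1·267 + 127
267 = 2·127 + 13
127 = 9·13 + 10
13 = 1·10 + 3
10 = 3·3 + 1
3 = 3·1 + 0
gcd(394, 1449) = 1.
Working backward:
1 = 10 − 3·3
1 = −3·13 + 4·10
1 = 4·127 − 39·13
1 = −39·267 + 82·127
1 = 82·394 − 121·267
1 = −121·1449 + 445·394
So 1 = (-121)·1449 + (445)·394.

1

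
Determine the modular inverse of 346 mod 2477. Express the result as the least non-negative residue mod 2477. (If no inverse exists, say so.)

Extended Euclidean algorithm:
2477 = 7·346 + 55
346 = 6·55 + 16
55 = 3·16 + 7
16 = 2·7 + 2
7 = 3·2 + 1
2 = 2·1 + 0
gcd = 1, so the inverse exists. Back-substitute:
1 = 7 − 3·2
1 = −3·16 + 7·7
1 = 7·55 − 24·16
1 = −24·346 + 151·55
1 = 151·2477 − 1081·346
So 346·(-1081) ≡ 1 (mod 2477), and -1081 ≡ 1396 (mod 2477).

1396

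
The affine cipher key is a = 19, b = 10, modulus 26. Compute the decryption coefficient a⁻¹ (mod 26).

11

Apply the Euclidean algorithm to 26 and 19:
26 = 1·19 + 7
19 = 2·7 + 5
7 = 1·5 + 2
5 = 2·2 + 1
2 = 2·1 + 0
Since gcd(19, 26) = 1, back-substitute to write 1 as a combination:
1 = 5 − 2·2
1 = −2·7 + 3·5
1 = 3·19 − 8·7
1 = −8·26 + 11·19
So 19·11 ≡ 1 (mod 26).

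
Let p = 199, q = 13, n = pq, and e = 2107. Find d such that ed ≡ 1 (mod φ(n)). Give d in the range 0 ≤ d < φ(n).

2323

φ(n) = (p−1)(q−1) = 198·12 = 2376.
Need d with 2107·d ≡ 1 (mod 2376). Apply the extended Euclidean algorithm:
2376 = 1×2107 + 269
2107 = 7×269 + 224
269 = 1×224 + 45
224 = 4×45 + 44
45 = 1×44 + 1
44 = 44×1 + 0
Back-substitute:
1 = 45 − 44
1 = −224 + 5·45
1 = 5·269 − 6·224
1 = −6·2107 + 47·269
1 = 47·2376 − 53·2107
So 2107·(-53) ≡ 1 (mod 2376), hence d ≡ -53 ≡ 2323 (mod 2376).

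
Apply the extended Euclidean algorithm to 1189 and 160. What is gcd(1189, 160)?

Apply Euclid's algorithm to 1189 and 160:
1189 = 7×160 + 69
160 = 2×69 + 22
69 = 3×22 + 3
22 = 7×3 + 1
3 = 3×1 + 0
gcd(1189, 160) = 1.
Back-substituting:
1 = 22 − 7·3
1 = −7·69 + 22·22
1 = 22·160 − 51·69
1 = −51·1189 + 379·160
So 1 = (-51)·1189 + (379)·160.

1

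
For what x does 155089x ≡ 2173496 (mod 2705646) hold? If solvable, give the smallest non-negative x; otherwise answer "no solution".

1951532

First find gcd(155089, 2705646):
2705646 = 17·155089 + 69133
155089 = 2·69133 + 16823
69133 = 4·16823 + 1841
16823 = 9·1841 + 254
1841 = 7·254 + 63
254 = 4·63 + 2
63 = 31·2 + 1
2 = 2·1 + 0
gcd = 1, so a unique solution mod 2705646 exists.
Back-substitute for the Bézout coefficients:
1 = 63 − 31·2
1 = −31·254 + 125·63
1 = 125·1841 − 906·254
1 = −906·16823 + 8279·1841
1 = 8279·69133 − 34022·16823
1 = −34022·155089 + 76323·69133
1 = 76323·2705646 − 1331513·155089
So 155089·(-1331513) ≡ 1 (mod 2705646), giving 155089⁻¹ ≡ 1374133.
x ≡ 155089⁻¹·2173496 ≡ 1374133·2173496 ≡ 1951532 (mod 2705646).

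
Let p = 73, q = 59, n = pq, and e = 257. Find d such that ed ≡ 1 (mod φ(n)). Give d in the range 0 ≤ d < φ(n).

φ(n) = (p−1)(q−1) = 72·58 = 4176.
Need d with 257·d ≡ 1 (mod 4176). Apply the extended Euclidean algorithm:
4176 = 16×257 + 64
257 = 4×64 + 1
64 = 64×1 + 0
Back-substitute:
1 = 257 − 4·64
1 = −4·4176 + 65·257
So 257·65 ≡ 1 (mod 4176), hence d = 65.

65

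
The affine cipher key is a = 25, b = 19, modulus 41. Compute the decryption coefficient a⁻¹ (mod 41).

23

Apply the Euclidean algorithm to 41 and 25:
41 = 1×25 + 16
25 = 1×16 + 9
16 = 1×9 + 7
9 = 1×7 + 2
7 = 3×2 + 1
2 = 2×1 + 0
gcd = 1, so the inverse exists. Back-substitute:
1 = 7 − 3·2
1 = −3·9 + 4·7
1 = 4·16 − 7·9
1 = −7·25 + 11·16
1 = 11·41 − 18·25
So 25·(-18) ≡ 1 (mod 41), and -18 ≡ 23 (mod 41).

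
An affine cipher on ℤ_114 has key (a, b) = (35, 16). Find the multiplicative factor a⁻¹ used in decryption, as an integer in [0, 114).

101

Apply the Euclidean algorithm to 114 and 35:
114 = 3×35 + 9
35 = 3×9 + 8
9 = 1×8 + 1
8 = 8×1 + 0
gcd = 1, so the inverse exists. Back-substitute:
1 = 9 − 8
1 = −35 + 4·9
1 = 4·114 − 13·35
Hence 35⁻¹ ≡ -13 ≡ 101 (mod 114).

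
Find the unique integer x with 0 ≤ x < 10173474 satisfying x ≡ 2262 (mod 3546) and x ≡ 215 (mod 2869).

Write x = 2262 + 3546·k. Then 3546·k ≡ 215 − 2262 ≡ 822 (mod 2869).
Need 3546⁻¹ mod 2869. Extended Euclid on (2869, 677):
2869 = 4·677 + 161
677 = 4·161 + 33
161 = 4·33 + 29
33 = 1·29 + 4
29 = 7·4 + 1
4 = 4·1 + 0
Back-substitute:
1 = 29 − 7·4
1 = −7·33 + 8·29
1 = 8·161 − 39·33
1 = −39·677 + 164·161
1 = 164·2869 − 695·677
3546⁻¹ ≡ 2174 (mod 2869), so k ≡ 2174·822 ≡ 2510 (mod 2869).
x = 2262 + 3546·2510 = 8902722.

8902722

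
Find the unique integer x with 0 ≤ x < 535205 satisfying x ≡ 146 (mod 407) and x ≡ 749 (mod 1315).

396564

Write x = 146 + 407·k. Then 407·k ≡ 749 − 146 ≡ 603 (mod 1315).
Need 407⁻¹ mod 1315. Extended Euclid on (1315, 407):
1315 = 3·407 + 94
407 = 4·94 + 31
94 = 3·31 + 1
31 = 31·1 + 0
Back-substitute:
1 = 94 − 3·31
1 = −3·407 + 13·94
1 = 13·1315 − 42·407
407⁻¹ ≡ 1273 (mod 1315), so k ≡ 1273·603 ≡ 974 (mod 1315).
x = 146 + 407·974 = 396564.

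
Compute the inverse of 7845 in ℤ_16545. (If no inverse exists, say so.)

Compute gcd(7845, 16545):
16545 = 2×7845 + 855
7845 = 9×855 + 150
855 = 5×150 + 105
150 = 1×105 + 45
105 = 2×45 + 15
45 = 3×15 + 0
gcd(7845, 16545) = 15 ≠ 1, so 7845 has no multiplicative inverse modulo 16545.

no inverse exists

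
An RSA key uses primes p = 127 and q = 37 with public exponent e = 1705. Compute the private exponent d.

φ(n) = (p−1)(q−1) = 126·36 = 4536.
Need d with 1705·d ≡ 1 (mod 4536). Apply the extended Euclidean algorithm:
4536 = 2*1705 + 1126
1705 = 1*1126 + 579
1126 = 1*579 + 547
579 = 1*547 + 32
547 = 17*32 + 3
32 = 10*3 + 2
3 = 1*2 + 1
2 = 2*1 + 0
Back-substitute:
1 = 3 − 2
1 = −32 + 11·3
1 = 11·547 − 188·32
1 = −188·579 + 199·547
1 = 199·1126 − 387·579
1 = −387·1705 + 586·1126
1 = 586·4536 − 1559·1705
So 1705·(-1559) ≡ 1 (mod 4536), hence d ≡ -1559 ≡ 2977 (mod 4536).

2977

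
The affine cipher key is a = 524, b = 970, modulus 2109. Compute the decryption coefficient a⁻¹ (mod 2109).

1622

Apply the Euclidean algorithm to 2109 and 524:
2109 = 4·524 + 13
524 = 40·13 + 4
13 = 3·4 + 1
4 = 4·1 + 0
gcd = 1, so the inverse exists. Back-substitute:
1 = 13 − 3·4
1 = −3·524 + 121·13
1 = 121·2109 − 487·524
So 524·(-487) ≡ 1 (mod 2109), and -487 ≡ 1622 (mod 2109).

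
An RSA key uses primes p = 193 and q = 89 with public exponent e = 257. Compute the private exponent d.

4865

φ(n) = (p−1)(q−1) = 192·88 = 16896.
Need d with 257·d ≡ 1 (mod 16896). Apply the extended Euclidean algorithm:
16896 = 65*257 + 191
257 = 1*191 + 66
191 = 2*66 + 59
66 = 1*59 + 7
59 = 8*7 + 3
7 = 2*3 + 1
3 = 3*1 + 0
Back-substitute:
1 = 7 − 2·3
1 = −2·59 + 17·7
1 = 17·66 − 19·59
1 = −19·191 + 55·66
1 = 55·257 − 74·191
1 = −74·16896 + 4865·257
So 257·4865 ≡ 1 (mod 16896), hence d = 4865.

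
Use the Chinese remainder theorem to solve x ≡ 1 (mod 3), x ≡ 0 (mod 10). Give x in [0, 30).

10

Write x = 1 + 3·k. Then 3·k ≡ 0 − 1 ≡ 9 (mod 10).
Need 3⁻¹ mod 10. Extended Euclid on (10, 3):
10 = 3*3 + 1
3 = 3*1 + 0
Back-substitute:
1 = 10 − 3·3
3⁻¹ ≡ 7 (mod 10), so k ≡ 7·9 ≡ 3 (mod 10).
x = 1 + 3·3 = 10.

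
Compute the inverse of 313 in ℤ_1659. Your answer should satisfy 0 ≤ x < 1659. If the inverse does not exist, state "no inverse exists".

1606

Run Euclid on (1659, 313):
1659 = 5×313 + 94
313 = 3×94 + 31
94 = 3×31 + 1
31 = 31×1 + 0
The gcd is 1. Working backward:
1 = 94 − 3·31
1 = −3·313 + 10·94
1 = 10·1659 − 53·313
Hence 313⁻¹ ≡ -53 ≡ 1606 (mod 1659).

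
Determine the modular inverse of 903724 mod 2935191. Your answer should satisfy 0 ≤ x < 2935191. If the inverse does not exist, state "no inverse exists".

100168

Extended Euclidean algorithm:
2935191 = 3×903724 + 224019
903724 = 4×224019 + 7648
224019 = 29×7648 + 2227
7648 = 3×2227 + 967
2227 = 2×967 + 293
967 = 3×293 + 88
293 = 3×88 + 29
88 = 3×29 + 1
29 = 29×1 + 0
The gcd is 1. Working backward:
1 = 88 − 3·29
1 = −3·293 + 10·88
1 = 10·967 − 33·293
1 = −33·2227 + 76·967
1 = 76·7648 − 261·2227
1 = −261·224019 + 7645·7648
1 = 7645·903724 − 30841·224019
1 = −30841·2935191 + 100168·903724
So 903724·100168 ≡ 1 (mod 2935191).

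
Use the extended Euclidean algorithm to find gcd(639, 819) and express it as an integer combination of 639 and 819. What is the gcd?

9

Euclidean algorithm:
819 = 1×639 + 180
639 = 3×180 + 99
180 = 1×99 + 81
99 = 1×81 + 18
81 = 4×18 + 9
18 = 2×9 + 0
gcd(639, 819) = 9.
Working backward:
9 = 81 − 4·18
9 = −4·99 + 5·81
9 = 5·180 − 9·99
9 = −9·639 + 32·180
9 = 32·819 − 41·639
So 9 = (32)·819 + (-41)·639.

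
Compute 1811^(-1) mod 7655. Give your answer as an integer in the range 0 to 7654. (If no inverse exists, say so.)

gcd(7655, 1811) by repeated division:
7655 = 4×1811 + 411
1811 = 4×411 + 167
411 = 2×167 + 77
167 = 2×77 + 13
77 = 5×13 + 12
13 = 1×12 + 1
12 = 12×1 + 0
The gcd is 1. Working backward:
1 = 13 − 12
1 = −77 + 6·13
1 = 6·167 − 13·77
1 = −13·411 + 32·167
1 = 32·1811 − 141·411
1 = −141·7655 + 596·1811
So 1811·596 ≡ 1 (mod 7655).

596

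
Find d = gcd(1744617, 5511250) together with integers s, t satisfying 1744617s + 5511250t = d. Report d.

1

Apply Euclid's algorithm to 5511250 and 1744617:
5511250 = 3×1744617 + 277399
1744617 = 6×277399 + 80223
277399 = 3×80223 + 36730
80223 = 2×36730 + 6763
36730 = 5×6763 + 2915
6763 = 2×2915 + 933
2915 = 3×933 + 116
933 = 8×116 + 5
116 = 23×5 + 1
5 = 5×1 + 0
gcd(1744617, 5511250) = 1.
Express as a combination:
1 = 116 − 23·5
1 = −23·933 + 185·116
1 = 185·2915 − 578·933
1 = −578·6763 + 1341·2915
1 = 1341·36730 − 7283·6763
1 = −7283·80223 + 15907·36730
1 = 15907·277399 − 55004·80223
1 = −55004·1744617 + 345931·277399
1 = 345931·5511250 − 1092797·1744617
So 1 = (345931)·5511250 + (-1092797)·1744617.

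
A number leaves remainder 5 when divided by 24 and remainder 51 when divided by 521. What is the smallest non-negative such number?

5261

Write x = 5 + 24·k. Then 24·k ≡ 51 − 5 ≡ 46 (mod 521).
Need 24⁻¹ mod 521. Extended Euclid on (521, 24):
521 = 21×24 + 17
24 = 1×17 + 7
17 = 2×7 + 3
7 = 2×3 + 1
3 = 3×1 + 0
Back-substitute:
1 = 7 − 2·3
1 = −2·17 + 5·7
1 = 5·24 − 7·17
1 = −7·521 + 152·24
24⁻¹ ≡ 152 (mod 521), so k ≡ 152·46 ≡ 219 (mod 521).
x = 5 + 24·219 = 5261.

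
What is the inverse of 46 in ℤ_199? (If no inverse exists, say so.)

13

gcd(199, 46) by repeated division:
199 = 4×46 + 15
46 = 3×15 + 1
15 = 15×1 + 0
gcd = 1, so the inverse exists. Back-substitute:
1 = 46 − 3·15
1 = −3·199 + 13·46
So 46·13 ≡ 1 (mod 199).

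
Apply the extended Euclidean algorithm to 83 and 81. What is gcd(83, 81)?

1

Apply Euclid's algorithm to 83 and 81:
83 = 1*81 + 2
81 = 40*2 + 1
2 = 2*1 + 0
gcd(83, 81) = 1.
Express as a combination:
1 = 81 − 40·2
1 = −40·83 + 41·81
So 1 = (-40)·83 + (41)·81.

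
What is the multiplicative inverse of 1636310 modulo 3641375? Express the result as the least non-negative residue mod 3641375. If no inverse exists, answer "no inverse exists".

Compute gcd(1636310, 3641375):
3641375 = 2·1636310 + 368755
1636310 = 4·368755 + 161290
368755 = 2·161290 + 46175
161290 = 3·46175 + 22765
46175 = 2·22765 + 645
22765 = 35·645 + 190
645 = 3·190 + 75
190 = 2·75 + 40
75 = 1·40 + 35
40 = 1·35 + 5
35 = 7·5 + 0
Since gcd = 5 > 1, 1636310 is not a unit mod 3641375.

no inverse exists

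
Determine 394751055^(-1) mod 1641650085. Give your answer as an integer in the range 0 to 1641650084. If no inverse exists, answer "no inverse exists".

no inverse exists

Euclidean algorithm on 1641650085, 394751055:
1641650085 = 4·394751055 + 62645865
394751055 = 6·62645865 + 18875865
62645865 = 3·18875865 + 6018270
18875865 = 3·6018270 + 821055
6018270 = 7·821055 + 270885
821055 = 3·270885 + 8400
270885 = 32·8400 + 2085
8400 = 4·2085 + 60
2085 = 34·60 + 45
60 = 1·45 + 15
45 = 3·15 + 0
Since gcd = 15 > 1, 394751055 is not a unit mod 1641650085.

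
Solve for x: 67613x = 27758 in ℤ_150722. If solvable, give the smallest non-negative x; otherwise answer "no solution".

no solution

gcd(67613, 150722):
150722 = 2·67613 + 15496
67613 = 4·15496 + 5629
15496 = 2·5629 + 4238
5629 = 1·4238 + 1391
4238 = 3·1391 + 65
1391 = 21·65 + 26
65 = 2·26 + 13
26 = 2·13 + 0
gcd = 13, but 13 ∤ 27758, so the congruence has no solution.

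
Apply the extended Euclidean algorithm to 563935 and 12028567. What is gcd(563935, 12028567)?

1

Repeated division:
12028567 = 21*563935 + 185932
563935 = 3*185932 + 6139
185932 = 30*6139 + 1762
6139 = 3*1762 + 853
1762 = 2*853 + 56
853 = 15*56 + 13
56 = 4*13 + 4
13 = 3*4 + 1
4 = 4*1 + 0
gcd(563935, 12028567) = 1.
Back-substituting:
1 = 13 − 3·4
1 = −3·56 + 13·13
1 = 13·853 − 198·56
1 = −198·1762 + 409·853
1 = 409·6139 − 1425·1762
1 = −1425·185932 + 43159·6139
1 = 43159·563935 − 130902·185932
1 = −130902·12028567 + 2792101·563935
So 1 = (-130902)·12028567 + (2792101)·563935.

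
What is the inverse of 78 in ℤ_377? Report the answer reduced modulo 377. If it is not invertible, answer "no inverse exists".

no inverse exists

Compute gcd(78, 377):
377 = 4·78 + 65
78 = 1·65 + 13
65 = 5·13 + 0
Since gcd = 13 > 1, 78 is not a unit mod 377.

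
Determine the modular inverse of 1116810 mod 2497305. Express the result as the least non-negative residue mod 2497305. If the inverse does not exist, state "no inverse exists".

no inverse exists

Compute gcd(1116810, 2497305):
2497305 = 2*1116810 + 263685
1116810 = 4*263685 + 62070
263685 = 4*62070 + 15405
62070 = 4*15405 + 450
15405 = 34*450 + 105
450 = 4*105 + 30
105 = 3*30 + 15
30 = 2*15 + 0
The gcd is 15, not 1, hence no inverse exists.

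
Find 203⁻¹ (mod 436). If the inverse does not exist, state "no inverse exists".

247

Run Euclid on (436, 203):
436 = 2*203 + 30
203 = 6*30 + 23
30 = 1*23 + 7
23 = 3*7 + 2
7 = 3*2 + 1
2 = 2*1 + 0
Since gcd(203, 436) = 1, back-substitute to write 1 as a combination:
1 = 7 − 3·2
1 = −3·23 + 10·7
1 = 10·30 − 13·23
1 = −13·203 + 88·30
1 = 88·436 − 189·203
Hence 203⁻¹ ≡ -189 ≡ 247 (mod 436).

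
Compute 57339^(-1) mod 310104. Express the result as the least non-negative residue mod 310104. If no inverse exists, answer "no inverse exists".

Euclidean algorithm on 310104, 57339:
310104 = 5·57339 + 23409
57339 = 2·23409 + 10521
23409 = 2·10521 + 2367
10521 = 4·2367 + 1053
2367 = 2·1053 + 261
1053 = 4·261 + 9
261 = 29·9 + 0
The gcd is 9, not 1, hence no inverse exists.

no inverse exists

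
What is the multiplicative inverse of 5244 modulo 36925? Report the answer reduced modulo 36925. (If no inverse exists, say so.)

Extended Euclidean algorithm:
36925 = 7*5244 + 217
5244 = 24*217 + 36
217 = 6*36 + 1
36 = 36*1 + 0
gcd = 1, so the inverse exists. Back-substitute:
1 = 217 − 6·36
1 = −6·5244 + 145·217
1 = 145·36925 − 1021·5244
Thus 5244·(-1021) ≡ 1 (mod 36925); reducing, -1021 mod 36925 = 35904.

35904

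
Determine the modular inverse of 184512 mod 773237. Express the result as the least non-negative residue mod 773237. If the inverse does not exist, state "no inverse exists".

gcd(773237, 184512) by repeated division:
773237 = 4×184512 + 35189
184512 = 5×35189 + 8567
35189 = 4×8567 + 921
8567 = 9×921 + 278
921 = 3×278 + 87
278 = 3×87 + 17
87 = 5×17 + 2
17 = 8×2 + 1
2 = 2×1 + 0
Since gcd(184512, 773237) = 1, back-substitute to write 1 as a combination:
1 = 17 − 8·2
1 = −8·87 + 41·17
1 = 41·278 − 131·87
1 = −131·921 + 434·278
1 = 434·8567 − 4037·921
1 = −4037·35189 + 16582·8567
1 = 16582·184512 − 86947·35189
1 = −86947·773237 + 364370·184512
So 184512·364370 ≡ 1 (mod 773237).

364370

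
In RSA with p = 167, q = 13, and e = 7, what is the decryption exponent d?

φ(n) = (p−1)(q−1) = 166·12 = 1992.
Need d with 7·d ≡ 1 (mod 1992). Apply the extended Euclidean algorithm:
1992 = 284·7 + 4
7 = 1·4 + 3
4 = 1·3 + 1
3 = 3·1 + 0
Back-substitute:
1 = 4 − 3
1 = −7 + 2·4
1 = 2·1992 − 569·7
So 7·(-569) ≡ 1 (mod 1992), hence d ≡ -569 ≡ 1423 (mod 1992).

1423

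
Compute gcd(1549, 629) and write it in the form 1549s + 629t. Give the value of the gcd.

1

Repeated division:
1549 = 2×629 + 291
629 = 2×291 + 47
291 = 6×47 + 9
47 = 5×9 + 2
9 = 4×2 + 1
2 = 2×1 + 0
gcd(1549, 629) = 1.
Express as a combination:
1 = 9 − 4·2
1 = −4·47 + 21·9
1 = 21·291 − 130·47
1 = −130·629 + 281·291
1 = 281·1549 − 692·629
So 1 = (281)·1549 + (-692)·629.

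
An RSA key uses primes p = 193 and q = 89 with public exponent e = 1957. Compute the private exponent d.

14893

φ(n) = (p−1)(q−1) = 192·88 = 16896.
Need d with 1957·d ≡ 1 (mod 16896). Apply the extended Euclidean algorithm:
16896 = 8·1957 + 1240
1957 = 1·1240 + 717
1240 = 1·717 + 523
717 = 1·523 + 194
523 = 2·194 + 135
194 = 1·135 + 59
135 = 2·59 + 17
59 = 3·17 + 8
17 = 2·8 + 1
8 = 8·1 + 0
Back-substitute:
1 = 17 − 2·8
1 = −2·59 + 7·17
1 = 7·135 − 16·59
1 = −16·194 + 23·135
1 = 23·523 − 62·194
1 = −62·717 + 85·523
1 = 85·1240 − 147·717
1 = −147·1957 + 232·1240
1 = 232·16896 − 2003·1957
So 1957·(-2003) ≡ 1 (mod 16896), hence d ≡ -2003 ≡ 14893 (mod 16896).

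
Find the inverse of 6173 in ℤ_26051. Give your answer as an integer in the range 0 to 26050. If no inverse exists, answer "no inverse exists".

gcd(26051, 6173) by repeated division:
26051 = 4×6173 + 1359
6173 = 4×1359 + 737
1359 = 1×737 + 622
737 = 1×622 + 115
622 = 5×115 + 47
115 = 2×47 + 21
47 = 2×21 + 5
21 = 4×5 + 1
5 = 5×1 + 0
gcd = 1, so the inverse exists. Back-substitute:
1 = 21 − 4·5
1 = −4·47 + 9·21
1 = 9·115 − 22·47
1 = −22·622 + 119·115
1 = 119·737 − 141·622
1 = −141·1359 + 260·737
1 = 260·6173 − 1181·1359
1 = −1181·26051 + 4984·6173
So 6173·4984 ≡ 1 (mod 26051).

4984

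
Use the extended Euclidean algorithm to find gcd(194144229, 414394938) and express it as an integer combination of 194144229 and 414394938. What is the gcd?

9

Repeated division:
414394938 = 2·194144229 + 26106480
194144229 = 7·26106480 + 11398869
26106480 = 2·11398869 + 3308742
11398869 = 3·3308742 + 1472643
3308742 = 2·1472643 + 363456
1472643 = 4·363456 + 18819
363456 = 19·18819 + 5895
18819 = 3·5895 + 1134
5895 = 5·1134 + 225
1134 = 5·225 + 9
225 = 25·9 + 0
gcd(194144229, 414394938) = 9.
Express as a combination:
9 = 1134 − 5·225
9 = −5·5895 + 26·1134
9 = 26·18819 − 83·5895
9 = −83·363456 + 1603·18819
9 = 1603·1472643 − 6495·363456
9 = −6495·3308742 + 14593·1472643
9 = 14593·11398869 − 50274·3308742
9 = −50274·26106480 + 115141·11398869
9 = 115141·194144229 − 856261·26106480
9 = −856261·414394938 + 1827663·194144229
So 9 = (-856261)·414394938 + (1827663)·194144229.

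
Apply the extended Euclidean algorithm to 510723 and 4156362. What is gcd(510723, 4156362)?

9

Apply Euclid's algorithm to 4156362 and 510723:
4156362 = 8·510723 + 70578
510723 = 7·70578 + 16677
70578 = 4·16677 + 3870
16677 = 4·3870 + 1197
3870 = 3·1197 + 279
1197 = 4·279 + 81
279 = 3·81 + 36
81 = 2·36 + 9
36 = 4·9 + 0
gcd(510723, 4156362) = 9.
Back-substituting:
9 = 81 − 2·36
9 = −2·279 + 7·81
9 = 7·1197 − 30·279
9 = −30·3870 + 97·1197
9 = 97·16677 − 418·3870
9 = −418·70578 + 1769·16677
9 = 1769·510723 − 12801·70578
9 = −12801·4156362 + 104177·510723
So 9 = (-12801)·4156362 + (104177)·510723.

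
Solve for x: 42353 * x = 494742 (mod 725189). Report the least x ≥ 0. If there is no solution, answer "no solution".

First find gcd(42353, 725189):
725189 = 17×42353 + 5188
42353 = 8×5188 + 849
5188 = 6×849 + 94
849 = 9×94 + 3
94 = 31×3 + 1
3 = 3×1 + 0
gcd = 1, so a unique solution mod 725189 exists.
Back-substitute for the Bézout coefficients:
1 = 94 − 31·3
1 = −31·849 + 280·94
1 = 280·5188 − 1711·849
1 = −1711·42353 + 13968·5188
1 = 13968·725189 − 239167·42353
So 42353·(-239167) ≡ 1 (mod 725189), giving 42353⁻¹ ≡ 486022.
x ≡ 42353⁻¹·494742 ≡ 486022·494742 ≡ 228460 (mod 725189).

228460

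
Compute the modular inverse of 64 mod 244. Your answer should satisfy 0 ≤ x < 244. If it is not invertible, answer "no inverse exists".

Euclidean algorithm on 244, 64:
244 = 3*64 + 52
64 = 1*52 + 12
52 = 4*12 + 4
12 = 3*4 + 0
gcd(64, 244) = 4 ≠ 1, so 64 has no multiplicative inverse modulo 244.

no inverse exists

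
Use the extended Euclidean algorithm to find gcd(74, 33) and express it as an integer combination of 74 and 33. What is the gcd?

Repeated division:
74 = 2×33 + 8
33 = 4×8 + 1
8 = 8×1 + 0
gcd(74, 33) = 1.
Back-substituting:
1 = 33 − 4·8
1 = −4·74 + 9·33
So 1 = (-4)·74 + (9)·33.

1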